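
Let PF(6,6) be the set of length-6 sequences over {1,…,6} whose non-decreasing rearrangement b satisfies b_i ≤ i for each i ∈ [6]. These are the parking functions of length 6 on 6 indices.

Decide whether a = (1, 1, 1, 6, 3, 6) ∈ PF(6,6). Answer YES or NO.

Order a: b = (1, 1, 1, 3, 6, 6).
  b_1=1 ≤ 1
  b_2=1 ≤ 2
  b_3=1 ≤ 3
  b_4=3 ≤ 4
  b_5=6 > 5
  fails at i=5 ⇒ NO

NO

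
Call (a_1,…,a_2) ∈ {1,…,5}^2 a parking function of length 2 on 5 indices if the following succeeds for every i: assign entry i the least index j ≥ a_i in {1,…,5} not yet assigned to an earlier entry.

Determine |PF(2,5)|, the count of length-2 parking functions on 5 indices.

24

|PF(2,5)| = (6−2)·6^(2−1) = 4 · 6 = 24 (Konheim–Weiss)
Example (2,1) → sorted (1,2): b_i ≤ 3+i ∀i, a PF.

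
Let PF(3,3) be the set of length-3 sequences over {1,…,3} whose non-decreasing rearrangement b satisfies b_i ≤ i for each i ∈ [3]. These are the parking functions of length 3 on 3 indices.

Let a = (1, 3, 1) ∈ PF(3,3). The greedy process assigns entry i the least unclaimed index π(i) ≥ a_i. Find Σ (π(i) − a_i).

1

Σπ(i) = 1+…+3 = 6; Σa = 1+3+1 = 5; disp = 6−5 = 1.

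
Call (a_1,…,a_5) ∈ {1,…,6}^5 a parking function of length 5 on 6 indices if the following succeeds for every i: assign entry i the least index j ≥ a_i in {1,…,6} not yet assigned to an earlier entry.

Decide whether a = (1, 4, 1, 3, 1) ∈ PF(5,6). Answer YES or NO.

Rearranged: b = (1, 1, 1, 3, 4).
  b_1=1 ≤ 2
  b_2=1 ≤ 3
  b_3=1 ≤ 4
  b_4=3 ≤ 5
  b_5=4 ≤ 6
All bounds hold ⇒ YES

YES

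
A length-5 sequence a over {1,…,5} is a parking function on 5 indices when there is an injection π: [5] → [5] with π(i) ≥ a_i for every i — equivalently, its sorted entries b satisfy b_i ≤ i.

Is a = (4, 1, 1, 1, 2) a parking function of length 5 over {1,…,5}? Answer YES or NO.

Rearranged: b = (1, 1, 1, 2, 4).
  b_1=1 ≤ 1
  b_2=1 ≤ 2
  b_3=1 ≤ 3
  b_4=2 ≤ 4
  b_5=4 ≤ 5
All bounds hold ⇒ YES

YES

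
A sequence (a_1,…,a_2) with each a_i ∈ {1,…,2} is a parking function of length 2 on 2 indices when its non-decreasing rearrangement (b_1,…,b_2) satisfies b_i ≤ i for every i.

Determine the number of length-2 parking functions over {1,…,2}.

3

|PF(2,2)| = (3−2)·3^(2−1) = 1×3 = 3 (Pollak)
E.g. (1,2) → sorted (1,2): b_i ≤ i ∀i, a PF.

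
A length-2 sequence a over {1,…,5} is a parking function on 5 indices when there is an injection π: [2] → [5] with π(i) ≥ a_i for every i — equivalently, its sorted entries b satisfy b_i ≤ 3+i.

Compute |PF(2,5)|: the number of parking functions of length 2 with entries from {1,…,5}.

24

|PF(2,5)| = 4·6^1 = 4·6 = 24 [KW]
One tuple (2,2) → sorted (2,2): b_i ≤ 3+i ∀i, a PF.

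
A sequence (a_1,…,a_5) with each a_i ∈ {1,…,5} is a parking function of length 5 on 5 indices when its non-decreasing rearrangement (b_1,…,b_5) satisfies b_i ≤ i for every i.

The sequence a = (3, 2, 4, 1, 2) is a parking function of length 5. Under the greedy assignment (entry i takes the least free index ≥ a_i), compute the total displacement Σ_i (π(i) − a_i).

3

Σπ = 15 ({1..5} each once); Σa = 3+2+4+1+2 = 12; disp = 15−12 = 3.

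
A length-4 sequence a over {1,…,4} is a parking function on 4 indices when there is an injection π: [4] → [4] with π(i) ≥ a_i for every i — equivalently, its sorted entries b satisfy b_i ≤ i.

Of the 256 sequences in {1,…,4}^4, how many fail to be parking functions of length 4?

131

|PF(4,4)| = (5−4)·5^(4−1) = 1 · 125 = 125 (Pollak)
Example (4,4,4,4) → sorted (4,4,4,4): b_1=4>1, not a PF.
So 256 − 125 = 131 fail.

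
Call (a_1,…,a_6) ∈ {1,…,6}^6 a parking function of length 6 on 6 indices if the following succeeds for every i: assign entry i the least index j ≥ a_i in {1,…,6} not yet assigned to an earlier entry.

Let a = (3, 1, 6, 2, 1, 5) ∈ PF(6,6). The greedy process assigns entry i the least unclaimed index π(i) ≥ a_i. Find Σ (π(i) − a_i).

Σπ = 6·7/2 = 21 (π permutes [6]); Σa = 3+1+6+2+1+5 = 18; disp = 21−18 = 3.

3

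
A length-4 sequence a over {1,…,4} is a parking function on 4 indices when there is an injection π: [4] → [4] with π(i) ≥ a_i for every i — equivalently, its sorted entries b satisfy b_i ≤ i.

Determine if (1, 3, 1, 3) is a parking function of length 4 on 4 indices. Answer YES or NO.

Order a: b = (1, 1, 3, 3).
  b_1=1 ≤ 1
  b_2=1 ≤ 2
  b_3=3 ≤ 3
  b_4=3 ≤ 4
All bounds hold ⇒ YES

YES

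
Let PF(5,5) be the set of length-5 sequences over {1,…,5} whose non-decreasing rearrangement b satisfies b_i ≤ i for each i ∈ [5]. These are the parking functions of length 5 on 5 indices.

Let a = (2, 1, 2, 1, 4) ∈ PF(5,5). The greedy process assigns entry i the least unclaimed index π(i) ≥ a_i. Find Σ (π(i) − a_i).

5

Σπ = 15 ({1..5} each once); Σa = 2+1+2+1+4 = 10; disp = 15−10 = 5.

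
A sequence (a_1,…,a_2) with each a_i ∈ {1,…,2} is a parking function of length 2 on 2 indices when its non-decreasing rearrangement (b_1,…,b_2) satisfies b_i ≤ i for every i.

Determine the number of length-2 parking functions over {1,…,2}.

|PF(2,2)| = (2+1−2)·(2+1)^{2−1} = 1×3 = 3
Check (2,1) → sorted (1,2): b_i ≤ i ∀i, a PF.

3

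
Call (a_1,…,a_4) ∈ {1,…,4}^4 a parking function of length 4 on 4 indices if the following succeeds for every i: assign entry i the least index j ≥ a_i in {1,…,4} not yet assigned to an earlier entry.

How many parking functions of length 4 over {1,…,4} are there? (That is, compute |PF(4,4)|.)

#PF = 1·5^3 = 1 · 125 = 125 (Konheim–Weiss)
Example (1,1,1,4) → sorted (1,1,1,4): b_i ≤ i ∀i, a PF.

125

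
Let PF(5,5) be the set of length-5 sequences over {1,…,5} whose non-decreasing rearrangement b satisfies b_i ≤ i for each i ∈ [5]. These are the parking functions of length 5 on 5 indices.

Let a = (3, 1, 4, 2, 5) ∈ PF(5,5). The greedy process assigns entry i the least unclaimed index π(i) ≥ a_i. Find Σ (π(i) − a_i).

Σπ = 15 ({1..5} each once); Σa = 3+1+4+2+5 = 15; disp = 15−15 = 0.

0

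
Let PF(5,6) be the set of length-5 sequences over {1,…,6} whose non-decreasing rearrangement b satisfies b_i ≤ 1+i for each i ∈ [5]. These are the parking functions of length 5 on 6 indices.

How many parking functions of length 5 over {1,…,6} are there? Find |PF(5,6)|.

#PF = (6−5+1)·(6+1)^(5−1) = 2×2401 = 4802
One tuple (3,2,2,3,3) → sorted (2,2,3,3,3): b_i ≤ 1+i ∀i, a PF.

4802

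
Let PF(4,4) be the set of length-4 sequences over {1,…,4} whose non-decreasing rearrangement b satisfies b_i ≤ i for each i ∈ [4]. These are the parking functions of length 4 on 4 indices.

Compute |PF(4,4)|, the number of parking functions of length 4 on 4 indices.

125

Count = (5−4)·5^(4−1) = 1 · 125 = 125
One tuple (4,1,2,2) → sorted (1,2,2,4): b_i ≤ i ∀i, a PF.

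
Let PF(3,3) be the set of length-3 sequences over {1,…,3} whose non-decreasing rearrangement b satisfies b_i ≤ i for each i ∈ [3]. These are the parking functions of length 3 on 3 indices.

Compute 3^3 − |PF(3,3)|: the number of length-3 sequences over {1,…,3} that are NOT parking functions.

11

#PF = (4−3)·4^(3−1) = 1 · 16 = 16 [KW]
E.g. (3,3,3) → sorted (3,3,3): b_1=3>1, not a PF.
So 27 − 16 = 11 fail.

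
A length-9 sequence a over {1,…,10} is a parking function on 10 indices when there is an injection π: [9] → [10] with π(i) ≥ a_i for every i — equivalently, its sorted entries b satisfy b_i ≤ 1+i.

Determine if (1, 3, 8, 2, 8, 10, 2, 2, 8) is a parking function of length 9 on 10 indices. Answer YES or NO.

Sorted: b = (1, 2, 2, 2, 3, 8, 8, 8, 10).
  b_1=1 ≤ 2
  b_2=2 ≤ 3
  b_3=2 ≤ 4
  b_4=2 ≤ 5
  b_5=3 ≤ 6
  b_6=8 > 7
  fails at i=6 ⇒ NO

NO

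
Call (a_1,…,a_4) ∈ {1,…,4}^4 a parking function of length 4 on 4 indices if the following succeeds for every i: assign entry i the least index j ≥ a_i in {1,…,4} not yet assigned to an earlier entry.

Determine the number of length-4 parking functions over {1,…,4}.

125

Count = (4+1−4)·(4+1)^{4−1} = 1×125 = 125
Example (1,1,3,2) → sorted (1,1,2,3): b_i ≤ i ∀i, a PF.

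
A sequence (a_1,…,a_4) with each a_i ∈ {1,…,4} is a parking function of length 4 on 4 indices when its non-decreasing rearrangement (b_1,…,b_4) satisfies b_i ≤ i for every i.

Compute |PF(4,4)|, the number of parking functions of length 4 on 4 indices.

125

|PF| = (4+1−4)·(4+1)^{4−1} = 1 · 125 = 125 [KW]
Example (1,2,3,1) → sorted (1,1,2,3): b_i ≤ i ∀i, a PF.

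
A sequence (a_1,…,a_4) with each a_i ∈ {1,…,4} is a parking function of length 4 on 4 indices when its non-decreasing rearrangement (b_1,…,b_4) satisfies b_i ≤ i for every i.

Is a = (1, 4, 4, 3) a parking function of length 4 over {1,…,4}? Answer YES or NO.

NO

Order a: b = (1, 3, 4, 4).
  b_1=1 ≤ 1
  b_2=3 > 2
  fails at i=2 ⇒ NO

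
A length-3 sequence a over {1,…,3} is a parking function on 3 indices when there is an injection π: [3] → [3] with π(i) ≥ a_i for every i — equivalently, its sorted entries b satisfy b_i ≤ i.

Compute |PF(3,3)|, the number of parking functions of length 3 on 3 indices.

16

#PF = (4−3)·4^(3−1) = 1×16 = 16
E.g. (2,3,1) → sorted (1,2,3): b_i ≤ i ∀i, a PF.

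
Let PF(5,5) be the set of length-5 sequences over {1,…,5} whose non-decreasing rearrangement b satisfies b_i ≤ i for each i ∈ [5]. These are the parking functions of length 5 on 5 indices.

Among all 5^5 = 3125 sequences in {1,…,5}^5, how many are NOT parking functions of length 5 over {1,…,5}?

#PF = 1·6^4 = 1 · 1296 = 1296 (Pollak)
E.g. (2,5,5,3,4) → sorted (2,3,4,5,5): b_1=2>1, not a PF.
So 3125 − 1296 = 1829 fail.

1829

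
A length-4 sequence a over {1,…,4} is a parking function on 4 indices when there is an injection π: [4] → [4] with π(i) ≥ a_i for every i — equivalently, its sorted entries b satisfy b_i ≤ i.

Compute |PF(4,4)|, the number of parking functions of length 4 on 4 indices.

125

#PF = 1·5^3 = 1·125 = 125
Check (1,2,2,2) → sorted (1,2,2,2): b_i ≤ i ∀i, a PF.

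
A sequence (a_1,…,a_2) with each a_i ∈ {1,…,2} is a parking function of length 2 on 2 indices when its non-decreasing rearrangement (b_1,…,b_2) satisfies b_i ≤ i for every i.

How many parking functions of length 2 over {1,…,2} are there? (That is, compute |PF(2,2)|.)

|PF(2,2)| = 1·3^1 = 1×3 = 3
E.g. (1,1) → sorted (1,1): b_i ≤ i ∀i, a PF.

3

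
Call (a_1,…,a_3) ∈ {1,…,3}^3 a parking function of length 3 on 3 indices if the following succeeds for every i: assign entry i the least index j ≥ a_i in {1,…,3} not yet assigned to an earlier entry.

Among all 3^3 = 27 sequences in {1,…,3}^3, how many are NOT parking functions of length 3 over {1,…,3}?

11

|PF(3,3)| = (3+1−3)·(3+1)^{3−1} = 1·16 = 16
E.g. (3,2,3) → sorted (2,3,3): b_1=2>1, not a PF.
So 27 − 16 = 11 fail.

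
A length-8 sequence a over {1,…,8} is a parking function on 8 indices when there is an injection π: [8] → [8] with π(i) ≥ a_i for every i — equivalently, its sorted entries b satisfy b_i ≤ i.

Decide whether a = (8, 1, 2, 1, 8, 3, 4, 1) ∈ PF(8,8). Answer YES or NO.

Order a: b = (1, 1, 1, 2, 3, 4, 8, 8).
  b_1=1 ≤ 1
  b_2=1 ≤ 2
  b_3=1 ≤ 3
  b_4=2 ≤ 4
  b_5=3 ≤ 5
  b_6=4 ≤ 6
  b_7=8 > 7
  fails at i=7 ⇒ NO

NO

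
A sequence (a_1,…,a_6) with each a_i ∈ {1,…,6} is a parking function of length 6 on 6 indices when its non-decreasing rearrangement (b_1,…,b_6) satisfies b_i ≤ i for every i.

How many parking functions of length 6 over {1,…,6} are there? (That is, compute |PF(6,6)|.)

#PF = (7−6)·7^(6−1) = 1 · 16807 = 16807 (Pollak)
Example (3,1,5,2,2,5) → sorted (1,2,2,3,5,5): b_i ≤ i ∀i, a PF.

16807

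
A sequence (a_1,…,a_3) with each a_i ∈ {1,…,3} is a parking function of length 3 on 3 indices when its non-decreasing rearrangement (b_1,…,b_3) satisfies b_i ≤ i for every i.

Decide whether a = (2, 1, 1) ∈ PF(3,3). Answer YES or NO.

YES

Sorted: b = (1, 1, 2).
  b_1=1 ≤ 1
  b_2=1 ≤ 2
  b_3=2 ≤ 3
All bounds hold ⇒ YES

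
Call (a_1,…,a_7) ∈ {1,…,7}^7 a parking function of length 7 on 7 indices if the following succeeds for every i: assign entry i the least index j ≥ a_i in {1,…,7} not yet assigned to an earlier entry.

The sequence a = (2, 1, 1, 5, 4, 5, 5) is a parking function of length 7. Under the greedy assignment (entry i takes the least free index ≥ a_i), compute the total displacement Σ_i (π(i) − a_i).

5

Σπ = 7·8/2 = 28 (π permutes [7]); Σa = 2+1+1+5+4+5+5 = 23; disp = 28−23 = 5.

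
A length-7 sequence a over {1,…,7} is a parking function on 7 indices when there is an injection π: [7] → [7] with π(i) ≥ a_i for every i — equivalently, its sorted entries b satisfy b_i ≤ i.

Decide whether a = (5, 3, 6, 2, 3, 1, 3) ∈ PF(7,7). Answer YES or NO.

YES

Rearranged: b = (1, 2, 3, 3, 3, 5, 6).
  b_1=1 ≤ 1
  b_2=2 ≤ 2
  b_3=3 ≤ 3
  b_4=3 ≤ 4
  b_5=3 ≤ 5
  b_6=5 ≤ 6
  b_7=6 ≤ 7
All bounds hold ⇒ YES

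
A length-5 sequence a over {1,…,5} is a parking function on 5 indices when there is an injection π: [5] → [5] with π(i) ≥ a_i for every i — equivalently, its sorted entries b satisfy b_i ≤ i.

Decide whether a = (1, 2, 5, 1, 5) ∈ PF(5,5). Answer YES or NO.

NO

Order a: b = (1, 1, 2, 5, 5).
  b_1=1 ≤ 1
  b_2=1 ≤ 2
  b_3=2 ≤ 3
  b_4=5 > 4
  fails at i=4 ⇒ NO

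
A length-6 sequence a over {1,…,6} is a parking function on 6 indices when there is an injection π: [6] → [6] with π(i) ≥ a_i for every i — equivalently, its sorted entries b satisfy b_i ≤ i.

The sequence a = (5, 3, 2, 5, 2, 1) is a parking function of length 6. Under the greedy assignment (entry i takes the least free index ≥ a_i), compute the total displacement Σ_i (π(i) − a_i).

3

Σπ = 21 ({1..6} each once); Σa = 5+3+2+5+2+1 = 18; disp = 21−18 = 3.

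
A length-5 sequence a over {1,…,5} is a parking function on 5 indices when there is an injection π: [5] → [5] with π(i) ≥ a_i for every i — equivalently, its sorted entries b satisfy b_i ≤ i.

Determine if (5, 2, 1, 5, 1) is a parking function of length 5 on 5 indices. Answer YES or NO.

NO

Sorted: b = (1, 1, 2, 5, 5).
  b_1=1 ≤ 1
  b_2=1 ≤ 2
  b_3=2 ≤ 3
  b_4=5 > 4
  fails at i=4 ⇒ NO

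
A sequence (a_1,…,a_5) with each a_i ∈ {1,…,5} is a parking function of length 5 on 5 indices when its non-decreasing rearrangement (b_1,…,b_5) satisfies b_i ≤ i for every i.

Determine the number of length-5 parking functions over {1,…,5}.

Count = (5+1−5)·(5+1)^{5−1} = 1·1296 = 1296 (Konheim–Weiss)
Example (2,5,1,2,4) → sorted (1,2,2,4,5): b_i ≤ i ∀i, a PF.

1296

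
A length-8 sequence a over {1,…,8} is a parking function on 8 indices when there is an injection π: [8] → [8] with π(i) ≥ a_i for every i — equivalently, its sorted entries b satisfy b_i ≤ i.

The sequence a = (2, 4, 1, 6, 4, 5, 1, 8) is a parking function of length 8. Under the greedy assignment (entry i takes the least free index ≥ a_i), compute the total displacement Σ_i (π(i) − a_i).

Σπ = 8·9/2 = 36 (π permutes [8]); Σa = 2+4+1+6+4+5+1+8 = 31; disp = 36−31 = 5.

5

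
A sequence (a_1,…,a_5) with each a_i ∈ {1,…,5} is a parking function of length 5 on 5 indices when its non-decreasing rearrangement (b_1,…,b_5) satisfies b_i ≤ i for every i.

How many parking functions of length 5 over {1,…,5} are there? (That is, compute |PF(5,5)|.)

|PF(5,5)| = (5−5+1)·(5+1)^(5−1) = 1·1296 = 1296
One tuple (2,1,4,5,1) → sorted (1,1,2,4,5): b_i ≤ i ∀i, a PF.

1296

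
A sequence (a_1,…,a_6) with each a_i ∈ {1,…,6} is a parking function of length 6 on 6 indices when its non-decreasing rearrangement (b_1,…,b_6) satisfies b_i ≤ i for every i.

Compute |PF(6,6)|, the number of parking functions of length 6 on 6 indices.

16807

#PF = (6−6+1)·(6+1)^(6−1) = 1·16807 = 16807 (Pollak)
Example (3,1,1,2,6,3) → sorted (1,1,2,3,3,6): b_i ≤ i ∀i, a PF.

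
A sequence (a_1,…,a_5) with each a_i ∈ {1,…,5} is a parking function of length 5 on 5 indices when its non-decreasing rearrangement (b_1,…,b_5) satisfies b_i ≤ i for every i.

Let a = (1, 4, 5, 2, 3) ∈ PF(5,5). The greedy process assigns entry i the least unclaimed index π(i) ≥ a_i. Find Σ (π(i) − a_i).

Σπ = 5·6/2 = 15 (π permutes [5]); Σa = 1+4+5+2+3 = 15; disp = 15−15 = 0.

0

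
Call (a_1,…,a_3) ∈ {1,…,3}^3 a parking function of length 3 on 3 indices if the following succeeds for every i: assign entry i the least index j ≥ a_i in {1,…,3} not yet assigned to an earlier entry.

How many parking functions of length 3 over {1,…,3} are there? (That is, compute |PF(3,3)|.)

|PF| = (3−3+1)·(3+1)^(3−1) = 1×16 = 16
One tuple (1,3,1) → sorted (1,1,3): b_i ≤ i ∀i, a PF.

16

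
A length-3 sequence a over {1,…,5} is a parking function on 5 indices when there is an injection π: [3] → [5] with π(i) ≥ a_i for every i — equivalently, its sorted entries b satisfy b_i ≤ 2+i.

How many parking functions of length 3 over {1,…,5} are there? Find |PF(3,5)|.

108

#PF = (6−3)·6^(3−1) = 3·36 = 108 [KW]
One tuple (3,2,1) → sorted (1,2,3): b_i ≤ 2+i ∀i, a PF.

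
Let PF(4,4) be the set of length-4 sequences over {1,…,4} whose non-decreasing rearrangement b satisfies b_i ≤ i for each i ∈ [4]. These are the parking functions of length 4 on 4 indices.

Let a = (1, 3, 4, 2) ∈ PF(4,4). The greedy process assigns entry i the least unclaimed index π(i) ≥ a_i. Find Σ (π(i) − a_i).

Σπ = 4·5/2 = 10 (π permutes [4]); Σa = 1+3+4+2 = 10; disp = 10−10 = 0.

0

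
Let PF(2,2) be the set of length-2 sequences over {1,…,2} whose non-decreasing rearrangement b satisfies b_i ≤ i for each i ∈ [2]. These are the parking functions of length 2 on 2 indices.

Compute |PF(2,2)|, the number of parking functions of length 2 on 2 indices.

Count = (2−2+1)·(2+1)^(2−1) = 1·3 = 3 (Pollak)
Check (1,1) → sorted (1,1): b_i ≤ i ∀i, a PF.

3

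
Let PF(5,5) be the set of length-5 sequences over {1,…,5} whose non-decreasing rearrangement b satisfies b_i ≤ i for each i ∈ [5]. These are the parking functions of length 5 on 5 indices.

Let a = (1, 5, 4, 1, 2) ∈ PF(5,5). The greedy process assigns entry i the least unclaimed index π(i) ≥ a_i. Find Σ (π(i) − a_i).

2

Σπ = 5·6/2 = 15 (π permutes [5]); Σa = 1+5+4+1+2 = 13; disp = 15−13 = 2.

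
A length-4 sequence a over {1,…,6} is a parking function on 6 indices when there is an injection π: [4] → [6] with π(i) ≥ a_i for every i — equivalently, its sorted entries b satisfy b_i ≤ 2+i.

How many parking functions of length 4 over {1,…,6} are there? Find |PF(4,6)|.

1029

|PF| = (6+1−4)·(6+1)^{4−1} = 3×343 = 1029 [KW]
E.g. (4,4,3,1) → sorted (1,3,4,4): b_i ≤ 2+i ∀i, a PF.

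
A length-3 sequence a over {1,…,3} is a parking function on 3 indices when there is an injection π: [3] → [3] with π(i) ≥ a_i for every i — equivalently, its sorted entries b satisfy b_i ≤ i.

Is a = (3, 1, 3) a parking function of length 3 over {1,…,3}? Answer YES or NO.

Rearranged: b = (1, 3, 3).
  b_1=1 ≤ 1
  b_2=3 > 2
  fails at i=2 ⇒ NO

NO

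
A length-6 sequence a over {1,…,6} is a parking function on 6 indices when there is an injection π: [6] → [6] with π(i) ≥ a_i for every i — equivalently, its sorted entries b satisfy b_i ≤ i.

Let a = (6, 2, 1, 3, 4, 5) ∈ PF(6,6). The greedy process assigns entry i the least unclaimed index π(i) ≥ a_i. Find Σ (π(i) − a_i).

0

Σπ = 21 ({1..6} each once); Σa = 6+2+1+3+4+5 = 21; disp = 21−21 = 0.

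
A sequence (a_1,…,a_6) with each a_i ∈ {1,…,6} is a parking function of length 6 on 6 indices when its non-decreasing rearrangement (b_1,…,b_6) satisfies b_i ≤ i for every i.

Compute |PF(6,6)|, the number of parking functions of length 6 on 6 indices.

16807

|PF| = (6+1−6)·(6+1)^{6−1} = 1·16807 = 16807 [KW]
One tuple (5,3,1,4,1,3) → sorted (1,1,3,3,4,5): b_i ≤ i ∀i, a PF.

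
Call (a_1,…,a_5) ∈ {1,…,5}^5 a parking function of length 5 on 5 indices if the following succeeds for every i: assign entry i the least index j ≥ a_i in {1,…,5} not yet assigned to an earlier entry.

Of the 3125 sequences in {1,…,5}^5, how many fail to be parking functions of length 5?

1829

|PF| = (5−5+1)·(5+1)^(5−1) = 1 · 1296 = 1296 (Pollak)
Example (3,5,3,3,4) → sorted (3,3,3,4,5): b_1=3>1, not a PF.
5^5 − 1296 = 3125 − 1296 = 1829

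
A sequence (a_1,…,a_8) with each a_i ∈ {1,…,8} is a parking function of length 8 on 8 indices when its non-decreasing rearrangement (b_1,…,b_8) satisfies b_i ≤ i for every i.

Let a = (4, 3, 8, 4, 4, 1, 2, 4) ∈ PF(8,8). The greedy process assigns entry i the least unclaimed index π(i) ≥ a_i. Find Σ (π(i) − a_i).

6

Σπ = 8·9/2 = 36 (π permutes [8]); Σa = 4+3+8+4+4+1+2+4 = 30; disp = 36−30 = 6.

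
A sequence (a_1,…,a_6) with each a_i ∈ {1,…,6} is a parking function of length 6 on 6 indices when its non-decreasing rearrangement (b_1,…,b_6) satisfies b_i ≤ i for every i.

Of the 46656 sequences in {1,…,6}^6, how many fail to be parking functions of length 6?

29849

|PF| = (6+1−6)·(6+1)^{6−1} = 1·16807 = 16807
Example (5,2,6,2,6,5) → sorted (2,2,5,5,6,6): b_1=2>1, not a PF.
6^6 − 16807 = 46656 − 16807 = 29849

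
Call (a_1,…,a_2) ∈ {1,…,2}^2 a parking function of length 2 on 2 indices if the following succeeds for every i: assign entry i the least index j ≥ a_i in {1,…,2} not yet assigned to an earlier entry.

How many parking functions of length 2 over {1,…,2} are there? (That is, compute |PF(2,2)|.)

Count = (2+1−2)·(2+1)^{2−1} = 1×3 = 3 [KW]
E.g. (1,1) → sorted (1,1): b_i ≤ i ∀i, a PF.

3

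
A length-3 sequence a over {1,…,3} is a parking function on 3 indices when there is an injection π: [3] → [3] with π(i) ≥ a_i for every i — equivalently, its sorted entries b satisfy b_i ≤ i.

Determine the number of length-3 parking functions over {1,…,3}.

|PF(3,3)| = 1·4^2 = 1·16 = 16 (Konheim–Weiss)
Check (2,1,3) → sorted (1,2,3): b_i ≤ i ∀i, a PF.

16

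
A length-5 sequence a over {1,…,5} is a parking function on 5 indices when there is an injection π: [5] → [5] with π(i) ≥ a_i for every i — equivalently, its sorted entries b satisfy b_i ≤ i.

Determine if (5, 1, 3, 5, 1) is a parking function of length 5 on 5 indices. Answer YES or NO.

NO

Sorted: b = (1, 1, 3, 5, 5).
  b_1=1 ≤ 1
  b_2=1 ≤ 2
  b_3=3 ≤ 3
  b_4=5 > 4
  fails at i=4 ⇒ NO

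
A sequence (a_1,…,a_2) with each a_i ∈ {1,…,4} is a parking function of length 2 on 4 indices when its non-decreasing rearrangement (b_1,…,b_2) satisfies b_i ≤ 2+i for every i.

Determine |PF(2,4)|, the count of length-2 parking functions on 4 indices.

Count = (4+1−2)·(4+1)^{2−1} = 3·5 = 15 (Pollak)
Check (4,1) → sorted (1,4): b_i ≤ 2+i ∀i, a PF.

15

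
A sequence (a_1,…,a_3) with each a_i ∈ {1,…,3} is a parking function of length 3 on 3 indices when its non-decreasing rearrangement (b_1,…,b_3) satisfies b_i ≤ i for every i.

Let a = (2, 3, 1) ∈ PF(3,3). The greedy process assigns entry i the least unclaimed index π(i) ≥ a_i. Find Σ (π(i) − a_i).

Σπ = 6 ({1..3} each once); Σa = 2+3+1 = 6; disp = 6−6 = 0.

0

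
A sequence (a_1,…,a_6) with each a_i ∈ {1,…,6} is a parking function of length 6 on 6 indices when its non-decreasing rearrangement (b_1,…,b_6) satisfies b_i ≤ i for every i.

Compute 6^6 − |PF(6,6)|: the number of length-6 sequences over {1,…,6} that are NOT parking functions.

|PF(6,6)| = 1·7^5 = 1·16807 = 16807 [KW]
Example (1,5,6,6,6,1) → sorted (1,1,5,6,6,6): b_3=5>3, not a PF.
6^6 − 16807 = 46656 − 16807 = 29849

29849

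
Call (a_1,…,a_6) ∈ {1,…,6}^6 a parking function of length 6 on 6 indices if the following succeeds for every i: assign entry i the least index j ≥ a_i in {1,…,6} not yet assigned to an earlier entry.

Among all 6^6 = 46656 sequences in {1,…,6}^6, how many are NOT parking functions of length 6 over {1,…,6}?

|PF| = 1·7^5 = 1×16807 = 16807
E.g. (6,6,5,6,2,6) → sorted (2,5,6,6,6,6): b_1=2>1, not a PF.
Total 46656; non-PF = 46656−16807 = 29849

29849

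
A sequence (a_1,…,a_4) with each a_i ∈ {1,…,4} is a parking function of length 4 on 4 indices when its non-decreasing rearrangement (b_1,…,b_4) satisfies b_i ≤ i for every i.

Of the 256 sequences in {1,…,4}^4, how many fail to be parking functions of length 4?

|PF| = (5−4)·5^(4−1) = 1 · 125 = 125
Example (4,3,4,4) → sorted (3,4,4,4): b_1=3>1, not a PF.
Total 256; non-PF = 256−125 = 131

131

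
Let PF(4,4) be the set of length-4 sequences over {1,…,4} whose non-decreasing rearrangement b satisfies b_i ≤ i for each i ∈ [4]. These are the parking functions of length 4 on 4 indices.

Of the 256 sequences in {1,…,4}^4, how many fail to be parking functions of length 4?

131

|PF(4,4)| = (4−4+1)·(4+1)^(4−1) = 1 · 125 = 125
One tuple (3,2,3,3) → sorted (2,3,3,3): b_1=2>1, not a PF.
Total 256; non-PF = 256−125 = 131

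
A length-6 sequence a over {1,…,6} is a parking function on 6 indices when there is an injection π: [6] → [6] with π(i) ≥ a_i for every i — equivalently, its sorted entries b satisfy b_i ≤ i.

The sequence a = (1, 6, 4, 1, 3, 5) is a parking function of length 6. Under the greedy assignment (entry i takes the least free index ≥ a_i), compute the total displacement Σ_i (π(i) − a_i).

1

Σπ = 6·7/2 = 21 (π permutes [6]); Σa = 1+6+4+1+3+5 = 20; disp = 21−20 = 1.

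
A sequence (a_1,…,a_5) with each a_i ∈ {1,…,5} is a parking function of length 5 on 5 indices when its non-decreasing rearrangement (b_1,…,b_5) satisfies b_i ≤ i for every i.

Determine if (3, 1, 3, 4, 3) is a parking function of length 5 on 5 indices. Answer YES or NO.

Order a: b = (1, 3, 3, 3, 4).
  b_1=1 ≤ 1
  b_2=3 > 2
  fails at i=2 ⇒ NO

NO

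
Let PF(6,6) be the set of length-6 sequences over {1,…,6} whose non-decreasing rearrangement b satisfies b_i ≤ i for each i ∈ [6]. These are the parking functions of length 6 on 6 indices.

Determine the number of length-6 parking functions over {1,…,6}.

16807

|PF(6,6)| = (6+1−6)·(6+1)^{6−1} = 1·16807 = 16807 (Konheim–Weiss)
One tuple (1,1,4,6,2,1) → sorted (1,1,1,2,4,6): b_i ≤ i ∀i, a PF.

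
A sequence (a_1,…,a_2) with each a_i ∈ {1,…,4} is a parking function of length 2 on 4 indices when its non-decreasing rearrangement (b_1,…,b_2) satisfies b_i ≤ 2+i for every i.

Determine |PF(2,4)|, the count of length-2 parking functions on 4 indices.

|PF| = 3·5^1 = 3 · 5 = 15
One tuple (3,4) → sorted (3,4): b_i ≤ 2+i ∀i, a PF.

15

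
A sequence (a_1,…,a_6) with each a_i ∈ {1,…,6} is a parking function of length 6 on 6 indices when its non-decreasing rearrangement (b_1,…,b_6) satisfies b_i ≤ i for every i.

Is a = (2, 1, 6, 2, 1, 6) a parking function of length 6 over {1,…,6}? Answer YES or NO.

NO

Rearranged: b = (1, 1, 2, 2, 6, 6).
  b_1=1 ≤ 1
  b_2=1 ≤ 2
  b_3=2 ≤ 3
  b_4=2 ≤ 4
  b_5=6 > 5
  fails at i=5 ⇒ NO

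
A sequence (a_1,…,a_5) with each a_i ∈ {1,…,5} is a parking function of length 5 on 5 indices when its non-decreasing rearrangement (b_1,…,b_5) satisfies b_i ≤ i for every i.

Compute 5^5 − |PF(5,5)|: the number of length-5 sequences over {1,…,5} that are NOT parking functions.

1829

#PF = 1·6^4 = 1 · 1296 = 1296
Example (1,5,5,3,5) → sorted (1,3,5,5,5): b_2=3>2, not a PF.
5^5 − 1296 = 3125 − 1296 = 1829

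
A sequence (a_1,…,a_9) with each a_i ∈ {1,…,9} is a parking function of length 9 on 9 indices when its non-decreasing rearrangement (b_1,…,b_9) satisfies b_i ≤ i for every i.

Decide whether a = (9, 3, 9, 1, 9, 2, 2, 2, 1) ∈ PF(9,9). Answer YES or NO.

NO

Sorted: b = (1, 1, 2, 2, 2, 3, 9, 9, 9).
  b_1=1 ≤ 1
  b_2=1 ≤ 2
  b_3=2 ≤ 3
  b_4=2 ≤ 4
  b_5=2 ≤ 5
  b_6=3 ≤ 6
  b_7=9 > 7
  fails at i=7 ⇒ NO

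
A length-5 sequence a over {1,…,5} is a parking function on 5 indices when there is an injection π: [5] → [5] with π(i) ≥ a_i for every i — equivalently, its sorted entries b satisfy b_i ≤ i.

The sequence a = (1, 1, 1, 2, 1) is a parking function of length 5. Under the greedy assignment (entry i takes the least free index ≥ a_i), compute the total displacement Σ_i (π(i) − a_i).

Σπ = 5·6/2 = 15 (π permutes [5]); Σa = 1+1+1+2+1 = 6; disp = 15−6 = 9.

9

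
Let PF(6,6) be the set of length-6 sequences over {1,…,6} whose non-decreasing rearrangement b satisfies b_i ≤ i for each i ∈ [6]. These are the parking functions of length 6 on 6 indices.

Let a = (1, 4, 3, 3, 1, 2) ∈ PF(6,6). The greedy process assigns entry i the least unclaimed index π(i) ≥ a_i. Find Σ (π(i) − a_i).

Σπ = 6·7/2 = 21 (π permutes [6]); Σa = 1+4+3+3+1+2 = 14; disp = 21−14 = 7.

7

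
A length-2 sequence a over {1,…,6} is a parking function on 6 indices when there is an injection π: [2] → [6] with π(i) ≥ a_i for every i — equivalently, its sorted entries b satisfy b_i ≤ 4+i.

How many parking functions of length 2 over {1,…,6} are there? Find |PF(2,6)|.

35

Count = (6+1−2)·(6+1)^{2−1} = 5·7 = 35 (Pollak)
Example (4,3) → sorted (3,4): b_i ≤ 4+i ∀i, a PF.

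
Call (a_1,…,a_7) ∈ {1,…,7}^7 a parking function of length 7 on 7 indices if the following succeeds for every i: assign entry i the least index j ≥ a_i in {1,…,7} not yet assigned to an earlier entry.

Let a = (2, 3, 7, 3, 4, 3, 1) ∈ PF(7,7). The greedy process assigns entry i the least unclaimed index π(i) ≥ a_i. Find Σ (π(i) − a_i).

5

Σπ = 7·8/2 = 28 (π permutes [7]); Σa = 2+3+7+3+4+3+1 = 23; disp = 28−23 = 5.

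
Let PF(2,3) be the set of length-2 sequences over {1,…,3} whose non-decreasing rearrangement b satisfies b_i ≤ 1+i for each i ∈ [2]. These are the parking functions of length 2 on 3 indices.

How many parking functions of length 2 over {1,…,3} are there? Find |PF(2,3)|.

8

Count = (3+1−2)·(3+1)^{2−1} = 2·4 = 8 (Konheim–Weiss)
One tuple (3,1) → sorted (1,3): b_i ≤ 1+i ∀i, a PF.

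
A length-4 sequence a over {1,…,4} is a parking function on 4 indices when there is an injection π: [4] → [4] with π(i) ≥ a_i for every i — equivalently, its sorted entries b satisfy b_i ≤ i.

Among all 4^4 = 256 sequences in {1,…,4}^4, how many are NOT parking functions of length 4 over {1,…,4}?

|PF| = (4+1−4)·(4+1)^{4−1} = 1·125 = 125 (Konheim–Weiss)
Check (3,3,4,3) → sorted (3,3,3,4): b_1=3>1, not a PF.
4^4 − 125 = 256 − 125 = 131

131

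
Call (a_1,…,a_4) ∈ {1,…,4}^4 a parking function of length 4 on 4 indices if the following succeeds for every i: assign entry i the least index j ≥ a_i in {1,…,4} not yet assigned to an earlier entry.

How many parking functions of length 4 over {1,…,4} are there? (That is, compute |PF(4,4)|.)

|PF(4,4)| = (5−4)·5^(4−1) = 1·125 = 125 (Konheim–Weiss)
Example (1,2,2,1) → sorted (1,1,2,2): b_i ≤ i ∀i, a PF.

125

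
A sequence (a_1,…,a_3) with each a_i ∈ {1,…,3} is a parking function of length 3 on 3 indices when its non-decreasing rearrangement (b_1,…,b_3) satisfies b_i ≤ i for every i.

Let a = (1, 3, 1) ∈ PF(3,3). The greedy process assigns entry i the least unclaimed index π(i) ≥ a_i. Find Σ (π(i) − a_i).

1

Σπ = 6 ({1..3} each once); Σa = 1+3+1 = 5; disp = 6−5 = 1.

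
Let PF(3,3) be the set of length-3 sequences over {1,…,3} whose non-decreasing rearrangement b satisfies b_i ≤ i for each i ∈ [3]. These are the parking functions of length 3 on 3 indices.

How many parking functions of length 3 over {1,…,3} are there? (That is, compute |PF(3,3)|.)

#PF = (4−3)·4^(3−1) = 1·16 = 16 (Konheim–Weiss)
Example (2,3,1) → sorted (1,2,3): b_i ≤ i ∀i, a PF.

16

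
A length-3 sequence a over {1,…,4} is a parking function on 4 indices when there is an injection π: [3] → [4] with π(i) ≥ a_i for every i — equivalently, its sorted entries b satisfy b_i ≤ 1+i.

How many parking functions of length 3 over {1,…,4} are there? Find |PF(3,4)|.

|PF(3,4)| = (5−3)·5^(3−1) = 2×25 = 50 [KW]
One tuple (1,4,2) → sorted (1,2,4): b_i ≤ 1+i ∀i, a PF.

50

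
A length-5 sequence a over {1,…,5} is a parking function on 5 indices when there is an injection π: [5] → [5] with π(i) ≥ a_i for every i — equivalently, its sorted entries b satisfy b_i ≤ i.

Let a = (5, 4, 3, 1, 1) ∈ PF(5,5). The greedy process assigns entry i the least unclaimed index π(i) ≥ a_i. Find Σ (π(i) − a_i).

Σπ = 5·6/2 = 15 (π permutes [5]); Σa = 5+4+3+1+1 = 14; disp = 15−14 = 1.

1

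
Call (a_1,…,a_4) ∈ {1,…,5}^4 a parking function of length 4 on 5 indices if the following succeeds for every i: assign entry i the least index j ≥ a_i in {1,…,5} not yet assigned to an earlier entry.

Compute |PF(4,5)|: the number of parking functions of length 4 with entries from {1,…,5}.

432

Count = 2·6^3 = 2×216 = 432
Check (2,3,4,2) → sorted (2,2,3,4): b_i ≤ 1+i ∀i, a PF.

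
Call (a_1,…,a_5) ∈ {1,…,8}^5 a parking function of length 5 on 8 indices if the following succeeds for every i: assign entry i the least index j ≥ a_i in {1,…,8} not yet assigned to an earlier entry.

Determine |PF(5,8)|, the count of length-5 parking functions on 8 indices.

Count = (8+1−5)·(8+1)^{5−1} = 4·6561 = 26244 (Pollak)
Check (3,1,5,4,7) → sorted (1,3,4,5,7): b_i ≤ 3+i ∀i, a PF.

26244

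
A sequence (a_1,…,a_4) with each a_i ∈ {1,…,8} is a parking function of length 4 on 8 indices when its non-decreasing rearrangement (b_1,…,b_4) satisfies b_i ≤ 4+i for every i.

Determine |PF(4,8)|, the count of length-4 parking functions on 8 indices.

3645

|PF| = 5·9^3 = 5×729 = 3645 [KW]
Example (4,5,6,3) → sorted (3,4,5,6): b_i ≤ 4+i ∀i, a PF.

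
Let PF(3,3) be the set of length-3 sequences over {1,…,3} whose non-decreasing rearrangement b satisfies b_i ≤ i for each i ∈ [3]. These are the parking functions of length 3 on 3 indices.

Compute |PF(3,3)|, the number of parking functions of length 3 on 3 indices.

|PF| = 1·4^2 = 1·16 = 16 (Konheim–Weiss)
Example (1,1,2) → sorted (1,1,2): b_i ≤ i ∀i, a PF.

16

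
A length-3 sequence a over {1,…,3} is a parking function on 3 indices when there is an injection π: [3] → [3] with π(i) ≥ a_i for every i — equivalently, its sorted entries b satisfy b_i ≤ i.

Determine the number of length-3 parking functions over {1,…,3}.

16

|PF(3,3)| = (4−3)·4^(3−1) = 1 · 16 = 16
E.g. (3,1,1) → sorted (1,1,3): b_i ≤ i ∀i, a PF.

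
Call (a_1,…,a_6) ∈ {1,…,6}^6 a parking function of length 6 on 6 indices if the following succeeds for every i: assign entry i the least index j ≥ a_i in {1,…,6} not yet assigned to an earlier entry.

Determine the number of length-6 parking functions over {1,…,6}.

|PF(6,6)| = 1·7^5 = 1×16807 = 16807 (Pollak)
Example (4,1,4,4,1,1) → sorted (1,1,1,4,4,4): b_i ≤ i ∀i, a PF.

16807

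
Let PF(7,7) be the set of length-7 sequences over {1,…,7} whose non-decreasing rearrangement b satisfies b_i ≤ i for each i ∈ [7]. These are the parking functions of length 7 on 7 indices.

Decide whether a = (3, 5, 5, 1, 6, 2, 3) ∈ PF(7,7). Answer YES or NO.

YES

Rearranged: b = (1, 2, 3, 3, 5, 5, 6).
  b_1=1 ≤ 1
  b_2=2 ≤ 2
  b_3=3 ≤ 3
  b_4=3 ≤ 4
  b_5=5 ≤ 5
  b_6=5 ≤ 6
  b_7=6 ≤ 7
All bounds hold ⇒ YES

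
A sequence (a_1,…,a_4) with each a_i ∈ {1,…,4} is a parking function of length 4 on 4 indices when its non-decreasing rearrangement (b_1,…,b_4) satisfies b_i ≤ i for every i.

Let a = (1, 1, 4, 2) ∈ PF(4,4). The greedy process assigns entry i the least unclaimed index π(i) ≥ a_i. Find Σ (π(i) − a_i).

Σπ(i) = 1+…+4 = 10; Σa = 1+1+4+2 = 8; disp = 10−8 = 2.

2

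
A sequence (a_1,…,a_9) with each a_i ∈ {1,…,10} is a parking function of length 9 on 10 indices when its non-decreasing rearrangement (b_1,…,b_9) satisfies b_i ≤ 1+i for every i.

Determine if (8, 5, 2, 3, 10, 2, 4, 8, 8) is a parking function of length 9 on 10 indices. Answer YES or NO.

NO

Rearranged: b = (2, 2, 3, 4, 5, 8, 8, 8, 10).
  b_1=2 ≤ 2
  b_2=2 ≤ 3
  b_3=3 ≤ 4
  b_4=4 ≤ 5
  b_5=5 ≤ 6
  b_6=8 > 7
  fails at i=6 ⇒ NO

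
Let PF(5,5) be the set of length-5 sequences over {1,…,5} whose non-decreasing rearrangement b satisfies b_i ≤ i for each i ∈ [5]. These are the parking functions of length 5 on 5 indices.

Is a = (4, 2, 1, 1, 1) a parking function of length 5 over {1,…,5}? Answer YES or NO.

Sorted: b = (1, 1, 1, 2, 4).
  b_1=1 ≤ 1
  b_2=1 ≤ 2
  b_3=1 ≤ 3
  b_4=2 ≤ 4
  b_5=4 ≤ 5
All bounds hold ⇒ YES

YES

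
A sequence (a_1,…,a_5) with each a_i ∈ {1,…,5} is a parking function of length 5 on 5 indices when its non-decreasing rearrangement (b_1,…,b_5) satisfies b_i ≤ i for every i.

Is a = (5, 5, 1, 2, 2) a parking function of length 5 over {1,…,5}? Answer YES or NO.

Rearranged: b = (1, 2, 2, 5, 5).
  b_1=1 ≤ 1
  b_2=2 ≤ 2
  b_3=2 ≤ 3
  b_4=5 > 4
  fails at i=4 ⇒ NO

NO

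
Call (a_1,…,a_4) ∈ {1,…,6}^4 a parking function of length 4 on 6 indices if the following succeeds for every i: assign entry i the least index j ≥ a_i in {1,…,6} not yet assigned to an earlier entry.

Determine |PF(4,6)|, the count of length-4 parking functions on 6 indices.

1029

|PF(4,6)| = 3·7^3 = 3 · 343 = 1029
E.g. (1,6,1,4) → sorted (1,1,4,6): b_i ≤ 2+i ∀i, a PF.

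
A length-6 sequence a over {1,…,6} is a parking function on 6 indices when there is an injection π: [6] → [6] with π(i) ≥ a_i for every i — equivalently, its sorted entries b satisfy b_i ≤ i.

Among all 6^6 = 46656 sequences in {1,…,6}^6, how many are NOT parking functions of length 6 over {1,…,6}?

29849

#PF = 1·7^5 = 1·16807 = 16807 (Pollak)
Check (6,4,5,3,5,3) → sorted (3,3,4,5,5,6): b_1=3>1, not a PF.
6^6 − 16807 = 46656 − 16807 = 29849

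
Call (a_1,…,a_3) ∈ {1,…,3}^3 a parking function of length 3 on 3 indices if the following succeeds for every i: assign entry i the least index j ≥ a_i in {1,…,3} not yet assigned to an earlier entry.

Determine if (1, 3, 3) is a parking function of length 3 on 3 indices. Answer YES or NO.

Order a: b = (1, 3, 3).
  b_1=1 ≤ 1
  b_2=3 > 2
  fails at i=2 ⇒ NO

NO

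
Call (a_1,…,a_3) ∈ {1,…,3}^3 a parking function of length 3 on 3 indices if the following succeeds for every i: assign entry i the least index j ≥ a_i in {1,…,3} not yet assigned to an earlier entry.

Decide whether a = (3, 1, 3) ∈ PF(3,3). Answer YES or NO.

Sorted: b = (1, 3, 3).
  b_1=1 ≤ 1
  b_2=3 > 2
  fails at i=2 ⇒ NO

NO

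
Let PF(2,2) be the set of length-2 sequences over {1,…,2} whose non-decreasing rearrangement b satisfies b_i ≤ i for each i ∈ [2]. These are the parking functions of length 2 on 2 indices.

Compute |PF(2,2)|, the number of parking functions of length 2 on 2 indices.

Count = 1·3^1 = 1 · 3 = 3 [KW]
One tuple (1,1) → sorted (1,1): b_i ≤ i ∀i, a PF.

3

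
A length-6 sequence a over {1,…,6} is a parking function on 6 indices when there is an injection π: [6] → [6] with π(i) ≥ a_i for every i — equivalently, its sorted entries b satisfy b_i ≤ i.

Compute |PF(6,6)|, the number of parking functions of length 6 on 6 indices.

|PF(6,6)| = 1·7^5 = 1·16807 = 16807
E.g. (5,5,4,1,1,1) → sorted (1,1,1,4,5,5): b_i ≤ i ∀i, a PF.

16807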